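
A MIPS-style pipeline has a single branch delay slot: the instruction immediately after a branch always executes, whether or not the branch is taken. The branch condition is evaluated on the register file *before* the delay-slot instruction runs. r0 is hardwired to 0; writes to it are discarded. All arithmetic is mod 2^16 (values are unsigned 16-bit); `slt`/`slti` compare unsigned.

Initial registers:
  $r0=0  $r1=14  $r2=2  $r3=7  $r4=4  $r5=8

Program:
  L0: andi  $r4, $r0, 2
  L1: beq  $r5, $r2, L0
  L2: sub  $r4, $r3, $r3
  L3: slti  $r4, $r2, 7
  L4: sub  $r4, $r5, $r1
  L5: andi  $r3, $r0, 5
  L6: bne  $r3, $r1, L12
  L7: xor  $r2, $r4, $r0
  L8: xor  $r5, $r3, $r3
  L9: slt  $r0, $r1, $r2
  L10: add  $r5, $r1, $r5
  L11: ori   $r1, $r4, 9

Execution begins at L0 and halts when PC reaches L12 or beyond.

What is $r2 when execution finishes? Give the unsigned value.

PC=0  andi  $r4, $r0, 2      | $r0=0 $r1=14 $r2=2 $r3=7 $r4=0 $r5=8
PC=1  beq  $r5, $r2, L0      | $r0=0 $r1=14 $r2=2 $r3=7 $r4=0 $r5=8  [not taken]
PC=2  sub  $r4, $r3, $r3     | $r0=0 $r1=14 $r2=2 $r3=7 $r4=0 $r5=8
PC=3  slti  $r4, $r2, 7      | $r0=0 $r1=14 $r2=2 $r3=7 $r4=1 $r5=8
PC=4  sub  $r4, $r5, $r1     | $r0=0 $r1=14 $r2=2 $r3=7 $r4=65530 $r5=8
PC=5  andi  $r3, $r0, 5      | $r0=0 $r1=14 $r2=2 $r3=0 $r4=65530 $r5=8
PC=6  bne  $r3, $r1, L12     | $r0=0 $r1=14 $r2=2 $r3=0 $r4=65530 $r5=8  [TAKEN]
PC=7  xor  $r2, $r4, $r0     | $r0=0 $r1=14 $r2=65530 $r3=0 $r4=65530 $r5=8

65530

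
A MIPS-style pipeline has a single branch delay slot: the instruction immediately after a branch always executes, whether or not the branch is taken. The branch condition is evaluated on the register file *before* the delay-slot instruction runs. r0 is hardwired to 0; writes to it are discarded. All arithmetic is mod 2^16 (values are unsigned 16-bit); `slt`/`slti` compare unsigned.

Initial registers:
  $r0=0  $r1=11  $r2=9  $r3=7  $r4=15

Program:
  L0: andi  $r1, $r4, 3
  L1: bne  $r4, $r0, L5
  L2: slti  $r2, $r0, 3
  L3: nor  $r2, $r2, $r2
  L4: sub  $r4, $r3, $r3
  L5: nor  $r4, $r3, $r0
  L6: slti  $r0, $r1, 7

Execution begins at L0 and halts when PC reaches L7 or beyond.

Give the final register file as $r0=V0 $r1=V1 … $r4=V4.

[0] andi  $r1, $r4, 3  →  {$r0:0, $r1:3, $r2:9, $r3:7, $r4:15}
[1] bne  $r4, $r0, L5  →  {$r0:0, $r1:3, $r2:9, $r3:7, $r4:15}  ⟨branch taken⟩
[2] slti  $r2, $r0, 3  →  {$r0:0, $r1:3, $r2:1, $r3:7, $r4:15}
[5] nor  $r4, $r3, $r0  →  {$r0:0, $r1:3, $r2:1, $r3:7, $r4:65528}
[6] slti  $r0, $r1, 7  →  {$r0:0, $r1:3, $r2:1, $r3:7, $r4:65528}

$r0=0 $r1=3 $r2=1 $r3=7 $r4=65528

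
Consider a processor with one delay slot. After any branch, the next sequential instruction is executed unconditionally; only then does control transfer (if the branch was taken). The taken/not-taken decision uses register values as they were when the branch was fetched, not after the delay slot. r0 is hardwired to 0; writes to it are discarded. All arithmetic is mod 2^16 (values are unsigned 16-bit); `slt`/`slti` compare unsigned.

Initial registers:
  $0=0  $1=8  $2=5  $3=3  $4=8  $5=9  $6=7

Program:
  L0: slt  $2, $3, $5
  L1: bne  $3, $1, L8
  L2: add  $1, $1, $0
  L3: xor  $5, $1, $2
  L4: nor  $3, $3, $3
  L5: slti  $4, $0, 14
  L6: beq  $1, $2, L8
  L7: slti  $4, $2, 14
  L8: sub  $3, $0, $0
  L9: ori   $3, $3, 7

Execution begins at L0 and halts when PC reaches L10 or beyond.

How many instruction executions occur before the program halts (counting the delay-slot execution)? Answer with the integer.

5

[0] slt  $2, $3, $5  →  {$0:0, $1:8, $2:1, $3:3, $4:8, $5:9, $6:7}
[1] bne  $3, $1, L8  →  {$0:0, $1:8, $2:1, $3:3, $4:8, $5:9, $6:7}  ⟨branch taken⟩
[2] add  $1, $1, $0  →  {$0:0, $1:8, $2:1, $3:3, $4:8, $5:9, $6:7}
[8] sub  $3, $0, $0  →  {$0:0, $1:8, $2:1, $3:0, $4:8, $5:9, $6:7}
[9] ori   $3, $3, 7  →  {$0:0, $1:8, $2:1, $3:7, $4:8, $5:9, $6:7}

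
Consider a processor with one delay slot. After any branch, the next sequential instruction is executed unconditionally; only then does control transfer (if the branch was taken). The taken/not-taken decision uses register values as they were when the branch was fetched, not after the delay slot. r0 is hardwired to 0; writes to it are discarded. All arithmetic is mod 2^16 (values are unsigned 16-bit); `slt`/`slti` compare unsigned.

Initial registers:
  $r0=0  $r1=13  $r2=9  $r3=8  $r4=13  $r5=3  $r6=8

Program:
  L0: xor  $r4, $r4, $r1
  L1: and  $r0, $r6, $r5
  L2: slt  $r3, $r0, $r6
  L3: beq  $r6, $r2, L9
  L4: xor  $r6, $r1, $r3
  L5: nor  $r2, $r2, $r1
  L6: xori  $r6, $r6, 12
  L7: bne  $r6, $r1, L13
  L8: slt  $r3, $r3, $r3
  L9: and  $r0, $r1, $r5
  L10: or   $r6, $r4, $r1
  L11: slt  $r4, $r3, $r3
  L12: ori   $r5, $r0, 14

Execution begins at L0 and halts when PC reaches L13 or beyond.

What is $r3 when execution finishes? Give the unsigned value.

#0 xor  $r4, $r4, $r1 ; 0/13/9/8/0/3/8
#1 and  $r0, $r6, $r5 ; 0/13/9/8/0/3/8
#2 slt  $r3, $r0, $r6 ; 0/13/9/1/0/3/8
#3 beq  $r6, $r2, L9 ; 0/13/9/1/0/3/8 ; →fallthru
#4 xor  $r6, $r1, $r3 ; 0/13/9/1/0/3/12
#5 nor  $r2, $r2, $r1 ; 0/13/65522/1/0/3/12
#6 xori  $r6, $r6, 12 ; 0/13/65522/1/0/3/0
#7 bne  $r6, $r1, L13 ; 0/13/65522/1/0/3/0 ; →target
#8 slt  $r3, $r3, $r3 ; 0/13/65522/0/0/3/0

0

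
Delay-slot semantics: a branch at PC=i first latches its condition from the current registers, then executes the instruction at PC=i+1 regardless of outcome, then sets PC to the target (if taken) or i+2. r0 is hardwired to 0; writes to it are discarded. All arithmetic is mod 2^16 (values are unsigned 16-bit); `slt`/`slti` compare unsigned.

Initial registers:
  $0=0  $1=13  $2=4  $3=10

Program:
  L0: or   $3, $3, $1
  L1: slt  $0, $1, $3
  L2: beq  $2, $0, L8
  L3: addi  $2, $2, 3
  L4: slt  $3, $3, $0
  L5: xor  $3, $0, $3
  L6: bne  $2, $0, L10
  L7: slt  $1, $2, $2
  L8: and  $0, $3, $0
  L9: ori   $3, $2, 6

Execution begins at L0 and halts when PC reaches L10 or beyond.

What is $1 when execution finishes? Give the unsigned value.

#0 or   $3, $3, $1 ; 0/13/4/15
#1 slt  $0, $1, $3 ; 0/13/4/15
#2 beq  $2, $0, L8 ; 0/13/4/15 ; →fallthru
#3 addi  $2, $2, 3 ; 0/13/7/15
#4 slt  $3, $3, $0 ; 0/13/7/0
#5 xor  $3, $0, $3 ; 0/13/7/0
#6 bne  $2, $0, L10 ; 0/13/7/0 ; →target
#7 slt  $1, $2, $2 ; 0/0/7/0

0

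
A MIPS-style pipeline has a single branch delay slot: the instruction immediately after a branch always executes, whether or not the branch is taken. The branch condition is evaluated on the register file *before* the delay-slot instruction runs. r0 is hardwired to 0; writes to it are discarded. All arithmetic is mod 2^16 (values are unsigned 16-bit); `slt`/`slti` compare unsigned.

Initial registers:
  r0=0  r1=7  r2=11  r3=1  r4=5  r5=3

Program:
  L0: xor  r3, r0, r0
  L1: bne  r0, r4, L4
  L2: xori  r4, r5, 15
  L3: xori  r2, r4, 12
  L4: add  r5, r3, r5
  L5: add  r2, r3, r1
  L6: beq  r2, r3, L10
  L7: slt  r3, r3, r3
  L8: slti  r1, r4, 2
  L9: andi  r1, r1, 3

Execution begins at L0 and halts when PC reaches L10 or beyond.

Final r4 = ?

12

  step pc=0: xor  r3, r0, r0  regs=(0,7,11,0,5,3)
  step pc=1: bne  r0, r4, L4  cond=T  regs=(0,7,11,0,5,3)
  step pc=2: xori  r4, r5, 15  regs=(0,7,11,0,12,3)
  step pc=4: add  r5, r3, r5  regs=(0,7,11,0,12,3)
  step pc=5: add  r2, r3, r1  regs=(0,7,7,0,12,3)
  step pc=6: beq  r2, r3, L10  cond=F  regs=(0,7,7,0,12,3)
  step pc=7: slt  r3, r3, r3  regs=(0,7,7,0,12,3)
  step pc=8: slti  r1, r4, 2  regs=(0,0,7,0,12,3)
  step pc=9: andi  r1, r1, 3  regs=(0,0,7,0,12,3)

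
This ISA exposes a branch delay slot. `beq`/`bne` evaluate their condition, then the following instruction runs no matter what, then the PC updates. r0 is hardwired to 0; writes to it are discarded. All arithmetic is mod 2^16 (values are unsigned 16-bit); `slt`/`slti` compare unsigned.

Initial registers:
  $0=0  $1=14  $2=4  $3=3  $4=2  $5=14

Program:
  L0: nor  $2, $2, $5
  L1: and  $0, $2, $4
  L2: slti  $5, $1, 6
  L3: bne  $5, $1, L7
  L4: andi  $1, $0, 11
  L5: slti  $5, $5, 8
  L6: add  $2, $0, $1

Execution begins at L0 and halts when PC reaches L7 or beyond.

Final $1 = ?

0

#0 nor  $2, $2, $5 ; 0/14/65521/3/2/14
#1 and  $0, $2, $4 ; 0/14/65521/3/2/14
#2 slti  $5, $1, 6 ; 0/14/65521/3/2/0
#3 bne  $5, $1, L7 ; 0/14/65521/3/2/0 ; →target
#4 andi  $1, $0, 11 ; 0/0/65521/3/2/0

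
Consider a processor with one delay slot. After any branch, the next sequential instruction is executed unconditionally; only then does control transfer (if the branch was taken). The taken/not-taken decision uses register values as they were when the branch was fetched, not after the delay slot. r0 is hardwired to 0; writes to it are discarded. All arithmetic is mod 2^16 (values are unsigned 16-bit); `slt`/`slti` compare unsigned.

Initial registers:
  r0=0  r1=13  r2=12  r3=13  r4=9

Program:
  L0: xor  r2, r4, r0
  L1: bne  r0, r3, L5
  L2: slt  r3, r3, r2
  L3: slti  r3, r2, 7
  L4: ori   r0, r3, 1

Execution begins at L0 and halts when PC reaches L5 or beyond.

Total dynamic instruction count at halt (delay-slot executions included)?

3

[0] xor  r2, r4, r0  →  {r0:0, r1:13, r2:9, r3:13, r4:9}
[1] bne  r0, r3, L5  →  {r0:0, r1:13, r2:9, r3:13, r4:9}  ⟨branch taken⟩
[2] slt  r3, r3, r2  →  {r0:0, r1:13, r2:9, r3:0, r4:9}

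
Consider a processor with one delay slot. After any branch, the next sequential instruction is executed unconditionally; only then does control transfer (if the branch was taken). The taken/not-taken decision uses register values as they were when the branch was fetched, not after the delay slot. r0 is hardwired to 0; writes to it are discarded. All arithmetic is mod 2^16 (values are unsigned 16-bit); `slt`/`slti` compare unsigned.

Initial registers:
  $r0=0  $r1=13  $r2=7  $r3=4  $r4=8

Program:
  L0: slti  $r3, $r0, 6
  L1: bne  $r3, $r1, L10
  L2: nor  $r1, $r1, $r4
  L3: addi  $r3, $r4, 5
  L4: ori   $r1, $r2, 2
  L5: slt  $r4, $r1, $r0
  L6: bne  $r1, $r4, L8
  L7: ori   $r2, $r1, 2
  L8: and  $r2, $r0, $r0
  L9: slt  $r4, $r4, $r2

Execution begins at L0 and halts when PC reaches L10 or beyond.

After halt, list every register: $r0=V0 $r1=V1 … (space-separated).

  step pc=0: slti  $r3, $r0, 6  regs=(0,13,7,1,8)
  step pc=1: bne  $r3, $r1, L10  cond=T  regs=(0,13,7,1,8)
  step pc=2: nor  $r1, $r1, $r4  regs=(0,65522,7,1,8)

$r0=0 $r1=65522 $r2=7 $r3=1 $r4=8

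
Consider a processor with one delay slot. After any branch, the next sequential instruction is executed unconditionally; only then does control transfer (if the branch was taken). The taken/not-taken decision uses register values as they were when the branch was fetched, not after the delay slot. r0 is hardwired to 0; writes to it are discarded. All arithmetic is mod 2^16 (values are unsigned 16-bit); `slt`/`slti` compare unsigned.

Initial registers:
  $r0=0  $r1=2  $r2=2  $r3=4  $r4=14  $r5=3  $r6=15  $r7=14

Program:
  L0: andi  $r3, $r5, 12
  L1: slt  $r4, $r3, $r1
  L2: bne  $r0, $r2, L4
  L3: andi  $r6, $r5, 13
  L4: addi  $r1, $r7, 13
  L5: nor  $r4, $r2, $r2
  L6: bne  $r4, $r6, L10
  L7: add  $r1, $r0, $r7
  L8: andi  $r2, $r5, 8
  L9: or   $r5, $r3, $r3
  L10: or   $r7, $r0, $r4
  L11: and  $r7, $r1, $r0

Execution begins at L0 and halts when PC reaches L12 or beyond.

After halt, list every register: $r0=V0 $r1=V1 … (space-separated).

$r0=0 $r1=14 $r2=2 $r3=0 $r4=65533 $r5=3 $r6=1 $r7=0

  step pc=0: andi  $r3, $r5, 12  regs=(0,2,2,0,14,3,15,14)
  step pc=1: slt  $r4, $r3, $r1  regs=(0,2,2,0,1,3,15,14)
  step pc=2: bne  $r0, $r2, L4  cond=T  regs=(0,2,2,0,1,3,15,14)
  step pc=3: andi  $r6, $r5, 13  regs=(0,2,2,0,1,3,1,14)
  step pc=4: addi  $r1, $r7, 13  regs=(0,27,2,0,1,3,1,14)
  step pc=5: nor  $r4, $r2, $r2  regs=(0,27,2,0,65533,3,1,14)
  step pc=6: bne  $r4, $r6, L10  cond=T  regs=(0,27,2,0,65533,3,1,14)
  step pc=7: add  $r1, $r0, $r7  regs=(0,14,2,0,65533,3,1,14)
  step pc=10: or   $r7, $r0, $r4  regs=(0,14,2,0,65533,3,1,65533)
  step pc=11: and  $r7, $r1, $r0  regs=(0,14,2,0,65533,3,1,0)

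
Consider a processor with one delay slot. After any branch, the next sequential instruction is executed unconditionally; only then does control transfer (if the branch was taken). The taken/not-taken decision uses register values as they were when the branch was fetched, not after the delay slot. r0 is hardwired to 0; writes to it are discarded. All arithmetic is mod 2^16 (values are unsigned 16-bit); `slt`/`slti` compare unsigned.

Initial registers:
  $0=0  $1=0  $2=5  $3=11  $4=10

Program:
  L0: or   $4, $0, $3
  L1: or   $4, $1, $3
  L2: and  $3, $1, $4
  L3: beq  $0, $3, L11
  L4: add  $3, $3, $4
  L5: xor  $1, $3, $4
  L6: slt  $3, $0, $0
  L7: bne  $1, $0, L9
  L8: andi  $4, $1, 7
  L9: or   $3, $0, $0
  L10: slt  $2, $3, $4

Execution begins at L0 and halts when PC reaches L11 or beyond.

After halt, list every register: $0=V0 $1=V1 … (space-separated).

$0=0 $1=0 $2=5 $3=11 $4=11

  step pc=0: or   $4, $0, $3  regs=(0,0,5,11,11)
  step pc=1: or   $4, $1, $3  regs=(0,0,5,11,11)
  step pc=2: and  $3, $1, $4  regs=(0,0,5,0,11)
  step pc=3: beq  $0, $3, L11  cond=T  regs=(0,0,5,0,11)
  step pc=4: add  $3, $3, $4  regs=(0,0,5,11,11)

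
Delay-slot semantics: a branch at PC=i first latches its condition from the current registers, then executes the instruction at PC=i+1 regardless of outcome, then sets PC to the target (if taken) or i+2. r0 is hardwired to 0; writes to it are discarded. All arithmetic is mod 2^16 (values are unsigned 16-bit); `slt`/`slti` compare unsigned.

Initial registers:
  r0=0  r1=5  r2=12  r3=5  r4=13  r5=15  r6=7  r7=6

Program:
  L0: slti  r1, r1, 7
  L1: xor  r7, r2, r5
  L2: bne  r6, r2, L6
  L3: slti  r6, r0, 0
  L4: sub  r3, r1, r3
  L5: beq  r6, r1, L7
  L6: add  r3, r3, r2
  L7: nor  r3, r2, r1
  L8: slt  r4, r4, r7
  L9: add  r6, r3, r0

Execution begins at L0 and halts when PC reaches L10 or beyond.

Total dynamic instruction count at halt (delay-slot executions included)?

  step pc=0: slti  r1, r1, 7  regs=(0,1,12,5,13,15,7,6)
  step pc=1: xor  r7, r2, r5  regs=(0,1,12,5,13,15,7,3)
  step pc=2: bne  r6, r2, L6  cond=T  regs=(0,1,12,5,13,15,7,3)
  step pc=3: slti  r6, r0, 0  regs=(0,1,12,5,13,15,0,3)
  step pc=6: add  r3, r3, r2  regs=(0,1,12,17,13,15,0,3)
  step pc=7: nor  r3, r2, r1  regs=(0,1,12,65522,13,15,0,3)
  step pc=8: slt  r4, r4, r7  regs=(0,1,12,65522,0,15,0,3)
  step pc=9: add  r6, r3, r0  regs=(0,1,12,65522,0,15,65522,3)

8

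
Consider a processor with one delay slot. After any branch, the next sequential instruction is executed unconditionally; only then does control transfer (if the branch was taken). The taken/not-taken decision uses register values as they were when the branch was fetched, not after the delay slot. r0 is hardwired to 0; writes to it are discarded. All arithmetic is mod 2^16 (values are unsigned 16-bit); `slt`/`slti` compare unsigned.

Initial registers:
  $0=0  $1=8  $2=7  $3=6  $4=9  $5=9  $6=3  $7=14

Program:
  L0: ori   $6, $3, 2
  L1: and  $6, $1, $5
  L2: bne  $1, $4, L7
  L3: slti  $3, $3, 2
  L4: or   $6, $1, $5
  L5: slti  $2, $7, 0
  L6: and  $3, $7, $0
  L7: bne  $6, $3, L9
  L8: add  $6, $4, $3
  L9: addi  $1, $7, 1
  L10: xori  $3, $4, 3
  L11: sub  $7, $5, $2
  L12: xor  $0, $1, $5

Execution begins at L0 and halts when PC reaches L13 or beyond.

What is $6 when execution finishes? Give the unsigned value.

9

[0] ori   $6, $3, 2  →  {$0:0, $1:8, $2:7, $3:6, $4:9, $5:9, $6:6, $7:14}
[1] and  $6, $1, $5  →  {$0:0, $1:8, $2:7, $3:6, $4:9, $5:9, $6:8, $7:14}
[2] bne  $1, $4, L7  →  {$0:0, $1:8, $2:7, $3:6, $4:9, $5:9, $6:8, $7:14}  ⟨branch taken⟩
[3] slti  $3, $3, 2  →  {$0:0, $1:8, $2:7, $3:0, $4:9, $5:9, $6:8, $7:14}
[7] bne  $6, $3, L9  →  {$0:0, $1:8, $2:7, $3:0, $4:9, $5:9, $6:8, $7:14}  ⟨branch taken⟩
[8] add  $6, $4, $3  →  {$0:0, $1:8, $2:7, $3:0, $4:9, $5:9, $6:9, $7:14}
[9] addi  $1, $7, 1  →  {$0:0, $1:15, $2:7, $3:0, $4:9, $5:9, $6:9, $7:14}
[10] xori  $3, $4, 3  →  {$0:0, $1:15, $2:7, $3:10, $4:9, $5:9, $6:9, $7:14}
[11] sub  $7, $5, $2  →  {$0:0, $1:15, $2:7, $3:10, $4:9, $5:9, $6:9, $7:2}
[12] xor  $0, $1, $5  →  {$0:0, $1:15, $2:7, $3:10, $4:9, $5:9, $6:9, $7:2}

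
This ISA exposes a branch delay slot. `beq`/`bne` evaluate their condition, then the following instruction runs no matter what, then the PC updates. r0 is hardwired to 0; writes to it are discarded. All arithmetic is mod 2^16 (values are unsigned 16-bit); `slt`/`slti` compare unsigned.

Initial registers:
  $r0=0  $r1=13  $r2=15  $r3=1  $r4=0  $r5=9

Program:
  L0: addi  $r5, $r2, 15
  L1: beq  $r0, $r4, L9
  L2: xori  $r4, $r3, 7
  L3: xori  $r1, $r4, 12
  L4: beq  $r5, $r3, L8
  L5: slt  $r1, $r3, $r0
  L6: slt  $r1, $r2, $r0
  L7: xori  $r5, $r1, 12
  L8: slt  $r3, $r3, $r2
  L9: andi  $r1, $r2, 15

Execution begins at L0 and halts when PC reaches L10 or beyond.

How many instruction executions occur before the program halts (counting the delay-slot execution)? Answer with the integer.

[0] addi  $r5, $r2, 15  →  {$r0:0, $r1:13, $r2:15, $r3:1, $r4:0, $r5:30}
[1] beq  $r0, $r4, L9  →  {$r0:0, $r1:13, $r2:15, $r3:1, $r4:0, $r5:30}  ⟨branch taken⟩
[2] xori  $r4, $r3, 7  →  {$r0:0, $r1:13, $r2:15, $r3:1, $r4:6, $r5:30}
[9] andi  $r1, $r2, 15  →  {$r0:0, $r1:15, $r2:15, $r3:1, $r4:6, $r5:30}

4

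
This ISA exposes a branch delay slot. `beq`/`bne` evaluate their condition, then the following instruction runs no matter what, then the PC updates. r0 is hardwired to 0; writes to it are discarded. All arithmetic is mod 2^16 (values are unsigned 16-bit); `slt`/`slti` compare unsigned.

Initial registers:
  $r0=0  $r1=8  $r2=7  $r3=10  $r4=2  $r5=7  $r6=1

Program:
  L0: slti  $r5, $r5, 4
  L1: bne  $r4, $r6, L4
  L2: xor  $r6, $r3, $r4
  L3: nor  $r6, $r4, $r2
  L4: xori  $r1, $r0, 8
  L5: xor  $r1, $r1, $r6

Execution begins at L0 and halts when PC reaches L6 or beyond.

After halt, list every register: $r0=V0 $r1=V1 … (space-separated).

[0] slti  $r5, $r5, 4  →  {$r0:0, $r1:8, $r2:7, $r3:10, $r4:2, $r5:0, $r6:1}
[1] bne  $r4, $r6, L4  →  {$r0:0, $r1:8, $r2:7, $r3:10, $r4:2, $r5:0, $r6:1}  ⟨branch taken⟩
[2] xor  $r6, $r3, $r4  →  {$r0:0, $r1:8, $r2:7, $r3:10, $r4:2, $r5:0, $r6:8}
[4] xori  $r1, $r0, 8  →  {$r0:0, $r1:8, $r2:7, $r3:10, $r4:2, $r5:0, $r6:8}
[5] xor  $r1, $r1, $r6  →  {$r0:0, $r1:0, $r2:7, $r3:10, $r4:2, $r5:0, $r6:8}

$r0=0 $r1=0 $r2=7 $r3=10 $r4=2 $r5=0 $r6=8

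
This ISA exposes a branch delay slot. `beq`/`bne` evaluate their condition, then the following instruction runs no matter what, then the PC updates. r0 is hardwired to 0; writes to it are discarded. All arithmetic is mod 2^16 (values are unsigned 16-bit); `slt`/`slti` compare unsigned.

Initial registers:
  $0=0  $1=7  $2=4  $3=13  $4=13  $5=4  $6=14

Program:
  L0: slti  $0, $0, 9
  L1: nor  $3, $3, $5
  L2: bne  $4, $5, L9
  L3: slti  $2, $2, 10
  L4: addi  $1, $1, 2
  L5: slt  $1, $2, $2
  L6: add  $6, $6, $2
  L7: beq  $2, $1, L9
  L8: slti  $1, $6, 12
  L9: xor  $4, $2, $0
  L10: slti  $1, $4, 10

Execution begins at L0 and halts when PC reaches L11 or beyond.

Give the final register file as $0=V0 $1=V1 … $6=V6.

$0=0 $1=1 $2=1 $3=65522 $4=1 $5=4 $6=14

[0] slti  $0, $0, 9  →  {$0:0, $1:7, $2:4, $3:13, $4:13, $5:4, $6:14}
[1] nor  $3, $3, $5  →  {$0:0, $1:7, $2:4, $3:65522, $4:13, $5:4, $6:14}
[2] bne  $4, $5, L9  →  {$0:0, $1:7, $2:4, $3:65522, $4:13, $5:4, $6:14}  ⟨branch taken⟩
[3] slti  $2, $2, 10  →  {$0:0, $1:7, $2:1, $3:65522, $4:13, $5:4, $6:14}
[9] xor  $4, $2, $0  →  {$0:0, $1:7, $2:1, $3:65522, $4:1, $5:4, $6:14}
[10] slti  $1, $4, 10  →  {$0:0, $1:1, $2:1, $3:65522, $4:1, $5:4, $6:14}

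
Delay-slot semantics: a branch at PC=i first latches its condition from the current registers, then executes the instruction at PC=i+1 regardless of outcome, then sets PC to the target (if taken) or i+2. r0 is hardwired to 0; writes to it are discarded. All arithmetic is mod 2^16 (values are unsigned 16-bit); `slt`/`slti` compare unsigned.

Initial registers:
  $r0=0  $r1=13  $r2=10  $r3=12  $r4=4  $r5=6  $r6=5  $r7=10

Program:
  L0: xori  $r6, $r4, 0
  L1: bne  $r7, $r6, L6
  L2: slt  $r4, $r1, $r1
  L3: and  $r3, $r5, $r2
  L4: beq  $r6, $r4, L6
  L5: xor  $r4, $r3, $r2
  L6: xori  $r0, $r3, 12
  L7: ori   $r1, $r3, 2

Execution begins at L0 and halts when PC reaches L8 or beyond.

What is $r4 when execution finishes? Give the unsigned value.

0

[0] xori  $r6, $r4, 0  →  {$r0:0, $r1:13, $r2:10, $r3:12, $r4:4, $r5:6, $r6:4, $r7:10}
[1] bne  $r7, $r6, L6  →  {$r0:0, $r1:13, $r2:10, $r3:12, $r4:4, $r5:6, $r6:4, $r7:10}  ⟨branch taken⟩
[2] slt  $r4, $r1, $r1  →  {$r0:0, $r1:13, $r2:10, $r3:12, $r4:0, $r5:6, $r6:4, $r7:10}
[6] xori  $r0, $r3, 12  →  {$r0:0, $r1:13, $r2:10, $r3:12, $r4:0, $r5:6, $r6:4, $r7:10}
[7] ori   $r1, $r3, 2  →  {$r0:0, $r1:14, $r2:10, $r3:12, $r4:0, $r5:6, $r6:4, $r7:10}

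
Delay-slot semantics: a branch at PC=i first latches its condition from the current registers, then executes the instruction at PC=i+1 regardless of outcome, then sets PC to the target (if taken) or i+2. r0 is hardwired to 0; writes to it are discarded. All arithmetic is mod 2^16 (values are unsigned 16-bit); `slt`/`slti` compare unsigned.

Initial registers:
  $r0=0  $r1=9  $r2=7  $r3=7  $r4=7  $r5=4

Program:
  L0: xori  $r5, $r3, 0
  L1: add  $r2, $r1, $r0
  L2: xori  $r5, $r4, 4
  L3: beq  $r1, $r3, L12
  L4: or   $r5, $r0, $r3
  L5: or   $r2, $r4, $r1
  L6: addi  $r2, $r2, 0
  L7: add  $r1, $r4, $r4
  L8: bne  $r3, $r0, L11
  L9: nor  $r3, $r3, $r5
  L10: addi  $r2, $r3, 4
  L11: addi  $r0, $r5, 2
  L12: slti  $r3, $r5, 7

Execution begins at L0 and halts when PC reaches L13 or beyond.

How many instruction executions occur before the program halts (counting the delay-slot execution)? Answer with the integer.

  step pc=0: xori  $r5, $r3, 0  regs=(0,9,7,7,7,7)
  step pc=1: add  $r2, $r1, $r0  regs=(0,9,9,7,7,7)
  step pc=2: xori  $r5, $r4, 4  regs=(0,9,9,7,7,3)
  step pc=3: beq  $r1, $r3, L12  cond=F  regs=(0,9,9,7,7,3)
  step pc=4: or   $r5, $r0, $r3  regs=(0,9,9,7,7,7)
  step pc=5: or   $r2, $r4, $r1  regs=(0,9,15,7,7,7)
  step pc=6: addi  $r2, $r2, 0  regs=(0,9,15,7,7,7)
  step pc=7: add  $r1, $r4, $r4  regs=(0,14,15,7,7,7)
  step pc=8: bne  $r3, $r0, L11  cond=T  regs=(0,14,15,7,7,7)
  step pc=9: nor  $r3, $r3, $r5  regs=(0,14,15,65528,7,7)
  step pc=11: addi  $r0, $r5, 2  regs=(0,14,15,65528,7,7)
  step pc=12: slti  $r3, $r5, 7  regs=(0,14,15,0,7,7)

12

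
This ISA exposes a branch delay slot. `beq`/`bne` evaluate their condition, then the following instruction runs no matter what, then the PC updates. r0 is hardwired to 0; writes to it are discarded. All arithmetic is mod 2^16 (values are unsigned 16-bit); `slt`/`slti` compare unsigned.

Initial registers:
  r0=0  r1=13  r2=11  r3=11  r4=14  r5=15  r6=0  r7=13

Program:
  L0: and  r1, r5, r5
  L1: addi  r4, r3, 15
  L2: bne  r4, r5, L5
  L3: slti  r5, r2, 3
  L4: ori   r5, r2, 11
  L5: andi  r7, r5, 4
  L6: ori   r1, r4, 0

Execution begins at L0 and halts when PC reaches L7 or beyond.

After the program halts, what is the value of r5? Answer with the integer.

0

[0] and  r1, r5, r5  →  {r0:0, r1:15, r2:11, r3:11, r4:14, r5:15, r6:0, r7:13}
[1] addi  r4, r3, 15  →  {r0:0, r1:15, r2:11, r3:11, r4:26, r5:15, r6:0, r7:13}
[2] bne  r4, r5, L5  →  {r0:0, r1:15, r2:11, r3:11, r4:26, r5:15, r6:0, r7:13}  ⟨branch taken⟩
[3] slti  r5, r2, 3  →  {r0:0, r1:15, r2:11, r3:11, r4:26, r5:0, r6:0, r7:13}
[5] andi  r7, r5, 4  →  {r0:0, r1:15, r2:11, r3:11, r4:26, r5:0, r6:0, r7:0}
[6] ori   r1, r4, 0  →  {r0:0, r1:26, r2:11, r3:11, r4:26, r5:0, r6:0, r7:0}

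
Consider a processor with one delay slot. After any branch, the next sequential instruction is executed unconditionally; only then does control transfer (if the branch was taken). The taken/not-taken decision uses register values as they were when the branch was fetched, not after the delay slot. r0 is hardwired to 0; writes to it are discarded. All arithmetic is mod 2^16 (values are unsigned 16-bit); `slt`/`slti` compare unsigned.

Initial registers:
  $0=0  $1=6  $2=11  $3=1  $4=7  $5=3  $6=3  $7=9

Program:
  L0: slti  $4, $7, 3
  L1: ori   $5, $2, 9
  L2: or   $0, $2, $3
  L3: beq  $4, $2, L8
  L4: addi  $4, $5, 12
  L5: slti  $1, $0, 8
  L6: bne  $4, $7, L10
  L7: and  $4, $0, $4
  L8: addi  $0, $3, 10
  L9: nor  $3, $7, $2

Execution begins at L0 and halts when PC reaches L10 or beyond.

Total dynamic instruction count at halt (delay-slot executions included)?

8

  step pc=0: slti  $4, $7, 3  regs=(0,6,11,1,0,3,3,9)
  step pc=1: ori   $5, $2, 9  regs=(0,6,11,1,0,11,3,9)
  step pc=2: or   $0, $2, $3  regs=(0,6,11,1,0,11,3,9)
  step pc=3: beq  $4, $2, L8  cond=F  regs=(0,6,11,1,0,11,3,9)
  step pc=4: addi  $4, $5, 12  regs=(0,6,11,1,23,11,3,9)
  step pc=5: slti  $1, $0, 8  regs=(0,1,11,1,23,11,3,9)
  step pc=6: bne  $4, $7, L10  cond=T  regs=(0,1,11,1,23,11,3,9)
  step pc=7: and  $4, $0, $4  regs=(0,1,11,1,0,11,3,9)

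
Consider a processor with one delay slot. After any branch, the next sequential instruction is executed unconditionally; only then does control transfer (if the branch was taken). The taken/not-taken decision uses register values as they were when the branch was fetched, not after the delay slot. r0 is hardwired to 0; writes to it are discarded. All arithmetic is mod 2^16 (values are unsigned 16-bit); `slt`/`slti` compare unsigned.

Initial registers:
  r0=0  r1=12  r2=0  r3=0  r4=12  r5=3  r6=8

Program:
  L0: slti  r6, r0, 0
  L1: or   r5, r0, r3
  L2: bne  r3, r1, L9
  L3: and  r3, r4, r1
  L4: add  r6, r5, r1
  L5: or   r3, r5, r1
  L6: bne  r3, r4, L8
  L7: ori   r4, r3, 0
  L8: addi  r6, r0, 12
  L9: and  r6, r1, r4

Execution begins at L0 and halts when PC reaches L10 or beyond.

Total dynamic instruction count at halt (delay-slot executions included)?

5

#0 slti  r6, r0, 0 ; 0/12/0/0/12/3/0
#1 or   r5, r0, r3 ; 0/12/0/0/12/0/0
#2 bne  r3, r1, L9 ; 0/12/0/0/12/0/0 ; →target
#3 and  r3, r4, r1 ; 0/12/0/12/12/0/0
#9 and  r6, r1, r4 ; 0/12/0/12/12/0/12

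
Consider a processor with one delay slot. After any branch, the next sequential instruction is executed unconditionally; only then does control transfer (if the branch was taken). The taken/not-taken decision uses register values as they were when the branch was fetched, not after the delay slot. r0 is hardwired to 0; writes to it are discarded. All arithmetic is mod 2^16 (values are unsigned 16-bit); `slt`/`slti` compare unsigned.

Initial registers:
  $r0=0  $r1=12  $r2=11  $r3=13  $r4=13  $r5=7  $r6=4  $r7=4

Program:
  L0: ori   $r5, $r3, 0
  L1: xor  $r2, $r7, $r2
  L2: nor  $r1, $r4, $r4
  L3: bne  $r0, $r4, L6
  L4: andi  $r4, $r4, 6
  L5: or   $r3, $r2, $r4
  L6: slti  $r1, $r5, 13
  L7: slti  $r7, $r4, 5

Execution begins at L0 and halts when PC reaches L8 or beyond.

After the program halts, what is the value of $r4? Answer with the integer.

#0 ori   $r5, $r3, 0 ; 0/12/11/13/13/13/4/4
#1 xor  $r2, $r7, $r2 ; 0/12/15/13/13/13/4/4
#2 nor  $r1, $r4, $r4 ; 0/65522/15/13/13/13/4/4
#3 bne  $r0, $r4, L6 ; 0/65522/15/13/13/13/4/4 ; →target
#4 andi  $r4, $r4, 6 ; 0/65522/15/13/4/13/4/4
#6 slti  $r1, $r5, 13 ; 0/0/15/13/4/13/4/4
#7 slti  $r7, $r4, 5 ; 0/0/15/13/4/13/4/1

4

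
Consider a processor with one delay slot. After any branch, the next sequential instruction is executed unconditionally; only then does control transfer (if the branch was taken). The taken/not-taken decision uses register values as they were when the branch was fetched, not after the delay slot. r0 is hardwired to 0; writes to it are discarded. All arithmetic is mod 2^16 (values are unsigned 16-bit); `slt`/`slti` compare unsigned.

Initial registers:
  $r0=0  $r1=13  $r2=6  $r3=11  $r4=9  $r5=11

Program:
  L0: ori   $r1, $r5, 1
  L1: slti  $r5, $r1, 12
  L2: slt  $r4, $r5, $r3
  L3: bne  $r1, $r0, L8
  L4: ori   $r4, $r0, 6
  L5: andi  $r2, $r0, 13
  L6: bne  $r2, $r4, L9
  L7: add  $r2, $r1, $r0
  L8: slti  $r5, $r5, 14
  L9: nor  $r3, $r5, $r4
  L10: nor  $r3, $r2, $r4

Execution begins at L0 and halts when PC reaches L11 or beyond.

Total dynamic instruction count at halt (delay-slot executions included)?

#0 ori   $r1, $r5, 1 ; 0/11/6/11/9/11
#1 slti  $r5, $r1, 12 ; 0/11/6/11/9/1
#2 slt  $r4, $r5, $r3 ; 0/11/6/11/1/1
#3 bne  $r1, $r0, L8 ; 0/11/6/11/1/1 ; →target
#4 ori   $r4, $r0, 6 ; 0/11/6/11/6/1
#8 slti  $r5, $r5, 14 ; 0/11/6/11/6/1
#9 nor  $r3, $r5, $r4 ; 0/11/6/65528/6/1
#10 nor  $r3, $r2, $r4 ; 0/11/6/65529/6/1

8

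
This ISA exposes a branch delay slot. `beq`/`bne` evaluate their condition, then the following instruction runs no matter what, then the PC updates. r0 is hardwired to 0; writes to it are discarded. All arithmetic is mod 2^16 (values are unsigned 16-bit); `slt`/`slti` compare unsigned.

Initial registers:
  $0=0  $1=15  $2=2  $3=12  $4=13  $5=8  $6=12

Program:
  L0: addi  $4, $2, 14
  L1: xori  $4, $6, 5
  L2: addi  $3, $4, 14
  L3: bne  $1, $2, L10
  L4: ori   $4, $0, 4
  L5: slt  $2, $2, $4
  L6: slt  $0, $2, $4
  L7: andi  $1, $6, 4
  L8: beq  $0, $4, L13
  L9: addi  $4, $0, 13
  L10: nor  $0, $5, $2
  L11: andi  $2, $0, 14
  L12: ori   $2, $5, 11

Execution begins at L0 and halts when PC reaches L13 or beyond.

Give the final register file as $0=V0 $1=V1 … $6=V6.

$0=0 $1=15 $2=11 $3=23 $4=4 $5=8 $6=12

PC=0  addi  $4, $2, 14       | $0=0 $1=15 $2=2 $3=12 $4=16 $5=8 $6=12
PC=1  xori  $4, $6, 5        | $0=0 $1=15 $2=2 $3=12 $4=9 $5=8 $6=12
PC=2  addi  $3, $4, 14       | $0=0 $1=15 $2=2 $3=23 $4=9 $5=8 $6=12
PC=3  bne  $1, $2, L10       | $0=0 $1=15 $2=2 $3=23 $4=9 $5=8 $6=12  [TAKEN]
PC=4  ori   $4, $0, 4        | $0=0 $1=15 $2=2 $3=23 $4=4 $5=8 $6=12
PC=10 nor  $0, $5, $2        | $0=0 $1=15 $2=2 $3=23 $4=4 $5=8 $6=12
PC=11 andi  $2, $0, 14       | $0=0 $1=15 $2=0 $3=23 $4=4 $5=8 $6=12
PC=12 ori   $2, $5, 11       | $0=0 $1=15 $2=11 $3=23 $4=4 $5=8 $6=12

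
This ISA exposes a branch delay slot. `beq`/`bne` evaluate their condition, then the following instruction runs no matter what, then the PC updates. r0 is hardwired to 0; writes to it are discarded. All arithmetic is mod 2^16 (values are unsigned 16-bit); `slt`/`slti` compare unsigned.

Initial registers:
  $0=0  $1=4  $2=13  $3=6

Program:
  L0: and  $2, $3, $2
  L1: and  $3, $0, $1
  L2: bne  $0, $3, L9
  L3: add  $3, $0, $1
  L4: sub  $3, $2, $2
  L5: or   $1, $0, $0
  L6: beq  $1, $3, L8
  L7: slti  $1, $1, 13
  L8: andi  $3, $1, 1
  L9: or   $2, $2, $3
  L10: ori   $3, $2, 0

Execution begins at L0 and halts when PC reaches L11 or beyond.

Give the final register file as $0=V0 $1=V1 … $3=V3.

$0=0 $1=1 $2=5 $3=5

[0] and  $2, $3, $2  →  {$0:0, $1:4, $2:4, $3:6}
[1] and  $3, $0, $1  →  {$0:0, $1:4, $2:4, $3:0}
[2] bne  $0, $3, L9  →  {$0:0, $1:4, $2:4, $3:0}  ⟨branch fallthrough⟩
[3] add  $3, $0, $1  →  {$0:0, $1:4, $2:4, $3:4}
[4] sub  $3, $2, $2  →  {$0:0, $1:4, $2:4, $3:0}
[5] or   $1, $0, $0  →  {$0:0, $1:0, $2:4, $3:0}
[6] beq  $1, $3, L8  →  {$0:0, $1:0, $2:4, $3:0}  ⟨branch taken⟩
[7] slti  $1, $1, 13  →  {$0:0, $1:1, $2:4, $3:0}
[8] andi  $3, $1, 1  →  {$0:0, $1:1, $2:4, $3:1}
[9] or   $2, $2, $3  →  {$0:0, $1:1, $2:5, $3:1}
[10] ori   $3, $2, 0  →  {$0:0, $1:1, $2:5, $3:5}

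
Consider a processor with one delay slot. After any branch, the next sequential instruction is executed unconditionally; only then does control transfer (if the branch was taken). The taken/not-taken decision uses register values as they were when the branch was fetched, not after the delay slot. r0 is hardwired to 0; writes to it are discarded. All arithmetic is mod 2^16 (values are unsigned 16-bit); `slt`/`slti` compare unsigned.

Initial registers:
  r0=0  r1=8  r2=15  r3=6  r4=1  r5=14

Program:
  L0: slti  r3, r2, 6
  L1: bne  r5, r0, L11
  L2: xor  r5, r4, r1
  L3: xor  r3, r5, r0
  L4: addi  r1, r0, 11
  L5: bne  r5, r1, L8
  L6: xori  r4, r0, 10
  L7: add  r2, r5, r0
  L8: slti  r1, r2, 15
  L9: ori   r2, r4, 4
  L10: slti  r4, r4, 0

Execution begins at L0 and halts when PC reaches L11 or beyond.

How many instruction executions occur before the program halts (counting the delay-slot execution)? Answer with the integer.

3

  step pc=0: slti  r3, r2, 6  regs=(0,8,15,0,1,14)
  step pc=1: bne  r5, r0, L11  cond=T  regs=(0,8,15,0,1,14)
  step pc=2: xor  r5, r4, r1  regs=(0,8,15,0,1,9)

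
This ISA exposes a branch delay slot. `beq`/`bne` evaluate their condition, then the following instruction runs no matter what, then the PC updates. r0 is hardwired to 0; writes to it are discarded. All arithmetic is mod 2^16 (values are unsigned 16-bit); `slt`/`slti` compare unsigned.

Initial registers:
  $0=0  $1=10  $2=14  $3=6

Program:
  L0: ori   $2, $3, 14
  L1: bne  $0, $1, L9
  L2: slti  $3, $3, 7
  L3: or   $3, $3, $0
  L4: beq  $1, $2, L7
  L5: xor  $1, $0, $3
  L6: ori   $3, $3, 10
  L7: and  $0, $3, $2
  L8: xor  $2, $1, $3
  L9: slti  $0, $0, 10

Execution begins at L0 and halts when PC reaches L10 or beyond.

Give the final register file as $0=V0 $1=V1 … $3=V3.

$0=0 $1=10 $2=14 $3=1

#0 ori   $2, $3, 14 ; 0/10/14/6
#1 bne  $0, $1, L9 ; 0/10/14/6 ; →target
#2 slti  $3, $3, 7 ; 0/10/14/1
#9 slti  $0, $0, 10 ; 0/10/14/1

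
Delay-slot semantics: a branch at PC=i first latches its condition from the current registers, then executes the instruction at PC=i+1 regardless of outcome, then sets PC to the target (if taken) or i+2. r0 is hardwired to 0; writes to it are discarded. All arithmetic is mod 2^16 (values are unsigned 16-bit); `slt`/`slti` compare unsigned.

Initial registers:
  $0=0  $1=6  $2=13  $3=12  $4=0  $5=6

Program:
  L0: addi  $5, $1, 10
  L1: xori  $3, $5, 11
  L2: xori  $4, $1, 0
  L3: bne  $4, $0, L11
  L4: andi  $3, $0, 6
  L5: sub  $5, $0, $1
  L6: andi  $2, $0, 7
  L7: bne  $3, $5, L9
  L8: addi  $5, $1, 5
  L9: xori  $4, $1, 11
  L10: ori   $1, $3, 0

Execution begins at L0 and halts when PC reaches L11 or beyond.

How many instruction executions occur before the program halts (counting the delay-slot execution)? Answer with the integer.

[0] addi  $5, $1, 10  →  {$0:0, $1:6, $2:13, $3:12, $4:0, $5:16}
[1] xori  $3, $5, 11  →  {$0:0, $1:6, $2:13, $3:27, $4:0, $5:16}
[2] xori  $4, $1, 0  →  {$0:0, $1:6, $2:13, $3:27, $4:6, $5:16}
[3] bne  $4, $0, L11  →  {$0:0, $1:6, $2:13, $3:27, $4:6, $5:16}  ⟨branch taken⟩
[4] andi  $3, $0, 6  →  {$0:0, $1:6, $2:13, $3:0, $4:6, $5:16}

5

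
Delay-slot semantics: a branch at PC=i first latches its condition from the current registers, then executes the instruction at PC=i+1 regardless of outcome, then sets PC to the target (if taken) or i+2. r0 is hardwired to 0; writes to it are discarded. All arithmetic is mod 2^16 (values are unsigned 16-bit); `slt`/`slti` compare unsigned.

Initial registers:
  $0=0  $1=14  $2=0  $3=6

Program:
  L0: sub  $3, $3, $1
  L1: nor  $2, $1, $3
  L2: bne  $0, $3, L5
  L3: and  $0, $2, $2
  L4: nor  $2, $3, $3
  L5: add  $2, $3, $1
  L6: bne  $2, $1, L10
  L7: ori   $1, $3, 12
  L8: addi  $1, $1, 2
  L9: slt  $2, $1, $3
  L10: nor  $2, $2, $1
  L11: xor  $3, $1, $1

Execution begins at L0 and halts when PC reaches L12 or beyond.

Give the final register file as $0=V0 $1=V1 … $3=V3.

$0=0 $1=65532 $2=1 $3=0

#0 sub  $3, $3, $1 ; 0/14/0/65528
#1 nor  $2, $1, $3 ; 0/14/1/65528
#2 bne  $0, $3, L5 ; 0/14/1/65528 ; →target
#3 and  $0, $2, $2 ; 0/14/1/65528
#5 add  $2, $3, $1 ; 0/14/6/65528
#6 bne  $2, $1, L10 ; 0/14/6/65528 ; →target
#7 ori   $1, $3, 12 ; 0/65532/6/65528
#10 nor  $2, $2, $1 ; 0/65532/1/65528
#11 xor  $3, $1, $1 ; 0/65532/1/0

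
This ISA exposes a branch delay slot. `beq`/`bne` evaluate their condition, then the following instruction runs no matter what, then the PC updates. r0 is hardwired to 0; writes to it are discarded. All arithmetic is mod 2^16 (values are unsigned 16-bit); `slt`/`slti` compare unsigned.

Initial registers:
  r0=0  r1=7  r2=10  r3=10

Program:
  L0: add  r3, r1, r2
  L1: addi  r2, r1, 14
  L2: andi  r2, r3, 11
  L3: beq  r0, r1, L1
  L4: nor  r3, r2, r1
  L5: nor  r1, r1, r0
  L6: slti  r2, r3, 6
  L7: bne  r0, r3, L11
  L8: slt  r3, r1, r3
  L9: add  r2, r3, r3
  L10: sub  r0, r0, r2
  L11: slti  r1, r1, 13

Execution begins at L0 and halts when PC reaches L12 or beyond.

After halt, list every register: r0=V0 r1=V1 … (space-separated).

  step pc=0: add  r3, r1, r2  regs=(0,7,10,17)
  step pc=1: addi  r2, r1, 14  regs=(0,7,21,17)
  step pc=2: andi  r2, r3, 11  regs=(0,7,1,17)
  step pc=3: beq  r0, r1, L1  cond=F  regs=(0,7,1,17)
  step pc=4: nor  r3, r2, r1  regs=(0,7,1,65528)
  step pc=5: nor  r1, r1, r0  regs=(0,65528,1,65528)
  step pc=6: slti  r2, r3, 6  regs=(0,65528,0,65528)
  step pc=7: bne  r0, r3, L11  cond=T  regs=(0,65528,0,65528)
  step pc=8: slt  r3, r1, r3  regs=(0,65528,0,0)
  step pc=11: slti  r1, r1, 13  regs=(0,0,0,0)

r0=0 r1=0 r2=0 r3=0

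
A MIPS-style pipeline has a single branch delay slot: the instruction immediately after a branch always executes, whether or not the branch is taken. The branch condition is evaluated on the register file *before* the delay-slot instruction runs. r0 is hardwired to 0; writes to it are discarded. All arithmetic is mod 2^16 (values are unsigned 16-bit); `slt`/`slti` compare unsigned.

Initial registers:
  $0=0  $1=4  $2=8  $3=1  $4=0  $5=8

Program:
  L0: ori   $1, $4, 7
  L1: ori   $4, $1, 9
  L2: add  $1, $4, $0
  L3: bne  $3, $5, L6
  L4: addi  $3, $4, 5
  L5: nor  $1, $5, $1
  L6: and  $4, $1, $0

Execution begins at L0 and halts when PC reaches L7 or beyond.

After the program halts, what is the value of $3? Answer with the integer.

20

[0] ori   $1, $4, 7  →  {$0:0, $1:7, $2:8, $3:1, $4:0, $5:8}
[1] ori   $4, $1, 9  →  {$0:0, $1:7, $2:8, $3:1, $4:15, $5:8}
[2] add  $1, $4, $0  →  {$0:0, $1:15, $2:8, $3:1, $4:15, $5:8}
[3] bne  $3, $5, L6  →  {$0:0, $1:15, $2:8, $3:1, $4:15, $5:8}  ⟨branch taken⟩
[4] addi  $3, $4, 5  →  {$0:0, $1:15, $2:8, $3:20, $4:15, $5:8}
[6] and  $4, $1, $0  →  {$0:0, $1:15, $2:8, $3:20, $4:0, $5:8}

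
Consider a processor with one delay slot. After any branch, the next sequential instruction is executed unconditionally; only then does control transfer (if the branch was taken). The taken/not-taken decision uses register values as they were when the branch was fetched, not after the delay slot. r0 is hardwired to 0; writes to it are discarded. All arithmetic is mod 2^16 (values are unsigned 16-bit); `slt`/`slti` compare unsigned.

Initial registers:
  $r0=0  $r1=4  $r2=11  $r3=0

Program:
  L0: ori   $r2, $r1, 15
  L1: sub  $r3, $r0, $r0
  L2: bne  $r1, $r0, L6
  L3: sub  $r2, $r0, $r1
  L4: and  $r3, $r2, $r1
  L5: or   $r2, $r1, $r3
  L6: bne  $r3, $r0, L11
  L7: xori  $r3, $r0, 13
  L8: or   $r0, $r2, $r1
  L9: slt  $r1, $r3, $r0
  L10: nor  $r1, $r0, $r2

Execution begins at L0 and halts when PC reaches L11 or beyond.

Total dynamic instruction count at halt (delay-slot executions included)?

9

[0] ori   $r2, $r1, 15  →  {$r0:0, $r1:4, $r2:15, $r3:0}
[1] sub  $r3, $r0, $r0  →  {$r0:0, $r1:4, $r2:15, $r3:0}
[2] bne  $r1, $r0, L6  →  {$r0:0, $r1:4, $r2:15, $r3:0}  ⟨branch taken⟩
[3] sub  $r2, $r0, $r1  →  {$r0:0, $r1:4, $r2:65532, $r3:0}
[6] bne  $r3, $r0, L11  →  {$r0:0, $r1:4, $r2:65532, $r3:0}  ⟨branch fallthrough⟩
[7] xori  $r3, $r0, 13  →  {$r0:0, $r1:4, $r2:65532, $r3:13}
[8] or   $r0, $r2, $r1  →  {$r0:0, $r1:4, $r2:65532, $r3:13}
[9] slt  $r1, $r3, $r0  →  {$r0:0, $r1:0, $r2:65532, $r3:13}
[10] nor  $r1, $r0, $r2  →  {$r0:0, $r1:3, $r2:65532, $r3:13}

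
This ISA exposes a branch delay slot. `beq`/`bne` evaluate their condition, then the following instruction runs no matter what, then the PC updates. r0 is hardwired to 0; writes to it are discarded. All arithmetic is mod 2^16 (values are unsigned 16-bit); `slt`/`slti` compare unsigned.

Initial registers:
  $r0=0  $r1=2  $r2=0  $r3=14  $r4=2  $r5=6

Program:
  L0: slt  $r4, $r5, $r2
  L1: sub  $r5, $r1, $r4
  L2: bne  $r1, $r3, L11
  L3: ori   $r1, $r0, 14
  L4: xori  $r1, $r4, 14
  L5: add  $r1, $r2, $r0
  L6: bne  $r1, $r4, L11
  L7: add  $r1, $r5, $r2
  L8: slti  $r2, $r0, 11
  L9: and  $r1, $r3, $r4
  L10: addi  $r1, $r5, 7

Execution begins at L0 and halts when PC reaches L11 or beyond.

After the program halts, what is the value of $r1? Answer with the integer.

[0] slt  $r4, $r5, $r2  →  {$r0:0, $r1:2, $r2:0, $r3:14, $r4:0, $r5:6}
[1] sub  $r5, $r1, $r4  →  {$r0:0, $r1:2, $r2:0, $r3:14, $r4:0, $r5:2}
[2] bne  $r1, $r3, L11  →  {$r0:0, $r1:2, $r2:0, $r3:14, $r4:0, $r5:2}  ⟨branch taken⟩
[3] ori   $r1, $r0, 14  →  {$r0:0, $r1:14, $r2:0, $r3:14, $r4:0, $r5:2}

14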